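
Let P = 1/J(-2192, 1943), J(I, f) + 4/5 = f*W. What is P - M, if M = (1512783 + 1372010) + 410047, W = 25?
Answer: -800221085635/242871 ≈ -3.2948e+6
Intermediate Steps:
M = 3294840 (M = 2884793 + 410047 = 3294840)
J(I, f) = -4/5 + 25*f (J(I, f) = -4/5 + f*25 = -4/5 + 25*f)
P = 5/242871 (P = 1/(-4/5 + 25*1943) = 1/(-4/5 + 48575) = 1/(242871/5) = 5/242871 ≈ 2.0587e-5)
P - M = 5/242871 - 1*3294840 = 5/242871 - 3294840 = -800221085635/242871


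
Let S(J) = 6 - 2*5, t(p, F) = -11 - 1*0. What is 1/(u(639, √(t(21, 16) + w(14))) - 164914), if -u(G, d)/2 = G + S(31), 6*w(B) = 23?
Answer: -1/166184 ≈ -6.0174e-6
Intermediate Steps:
w(B) = 23/6 (w(B) = (⅙)*23 = 23/6)
t(p, F) = -11 (t(p, F) = -11 + 0 = -11)
S(J) = -4 (S(J) = 6 - 10 = -4)
u(G, d) = 8 - 2*G (u(G, d) = -2*(G - 4) = -2*(-4 + G) = 8 - 2*G)
1/(u(639, √(t(21, 16) + w(14))) - 164914) = 1/((8 - 2*639) - 164914) = 1/((8 - 1278) - 164914) = 1/(-1270 - 164914) = 1/(-166184) = -1/166184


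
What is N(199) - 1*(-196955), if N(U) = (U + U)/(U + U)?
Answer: 196956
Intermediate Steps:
N(U) = 1 (N(U) = (2*U)/((2*U)) = (2*U)*(1/(2*U)) = 1)
N(199) - 1*(-196955) = 1 - 1*(-196955) = 1 + 196955 = 196956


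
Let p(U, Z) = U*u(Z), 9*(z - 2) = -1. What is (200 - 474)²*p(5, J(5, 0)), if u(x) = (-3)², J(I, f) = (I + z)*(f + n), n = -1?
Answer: 3378420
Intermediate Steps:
z = 17/9 (z = 2 + (⅑)*(-1) = 2 - ⅑ = 17/9 ≈ 1.8889)
J(I, f) = (-1 + f)*(17/9 + I) (J(I, f) = (I + 17/9)*(f - 1) = (17/9 + I)*(-1 + f) = (-1 + f)*(17/9 + I))
u(x) = 9
p(U, Z) = 9*U (p(U, Z) = U*9 = 9*U)
(200 - 474)²*p(5, J(5, 0)) = (200 - 474)²*(9*5) = (-274)²*45 = 75076*45 = 3378420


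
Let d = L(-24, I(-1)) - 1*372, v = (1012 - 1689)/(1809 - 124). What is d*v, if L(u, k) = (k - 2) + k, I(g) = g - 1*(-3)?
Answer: 50098/337 ≈ 148.66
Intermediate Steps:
I(g) = 3 + g (I(g) = g + 3 = 3 + g)
L(u, k) = -2 + 2*k (L(u, k) = (-2 + k) + k = -2 + 2*k)
v = -677/1685 ≈ -0.40178
d = -370 (d = (-2 + 2*(3 - 1)) - 1*372 = (-2 + 2*2) - 372 = (-2 + 4) - 372 = 2 - 372 = -370)
d*v = -370*(-677/1685) = 50098/337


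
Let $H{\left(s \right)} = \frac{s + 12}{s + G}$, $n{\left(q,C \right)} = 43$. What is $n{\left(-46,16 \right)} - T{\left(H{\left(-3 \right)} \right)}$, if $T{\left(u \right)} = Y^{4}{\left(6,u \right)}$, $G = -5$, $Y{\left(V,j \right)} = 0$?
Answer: $43$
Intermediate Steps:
$H{\left(s \right)} = \frac{12 + s}{-5 + s}$ ($H{\left(s \right)} = \frac{s + 12}{s - 5} = \frac{12 + s}{-5 + s}$)
$T{\left(u \right)} = 0$ ($T{\left(u \right)} = 0^{4} = 0$)
$n{\left(-46,16 \right)} - T{\left(H{\left(-3 \right)} \right)} = 43 - 0 = 43 + 0 = 43$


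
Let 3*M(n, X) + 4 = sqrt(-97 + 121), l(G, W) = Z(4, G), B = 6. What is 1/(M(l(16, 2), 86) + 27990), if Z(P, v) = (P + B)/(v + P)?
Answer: 125949/3525144566 - 3*sqrt(6)/3525144566 ≈ 3.5727e-5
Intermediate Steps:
Z(P, v) = (6 + P)/(P + v) (Z(P, v) = (P + 6)/(v + P) = (6 + P)/(P + v))
l(G, W) = 10/(4 + G) (l(G, W) = (6 + 4)/(4 + G) = 10/(4 + G))
M(n, X) = -4/3 + 2*sqrt(6)/3 (M(n, X) = -4/3 + sqrt(-97 + 121)/3 = -4/3 + sqrt(24)/3 = -4/3 + (2*sqrt(6))/3 = -4/3 + 2*sqrt(6)/3)
1/(M(l(16, 2), 86) + 27990) = 1/((-4/3 + 2*sqrt(6)/3) + 27990) = 1/(83966/3 + 2*sqrt(6)/3)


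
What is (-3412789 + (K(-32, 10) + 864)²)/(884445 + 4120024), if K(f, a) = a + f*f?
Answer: 189615/5004469 ≈ 0.037889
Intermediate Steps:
K(f, a) = a + f²
(-3412789 + (K(-32, 10) + 864)²)/(884445 + 4120024) = (-3412789 + ((10 + (-32)²) + 864)²)/(884445 + 4120024) = (-3412789 + ((10 + 1024) + 864)²)/5004469 = (-3412789 + (1034 + 864)²)*(1/5004469) = (-3412789 + 1898²)*(1/5004469) = (-3412789 + 3602404)*(1/5004469) = 189615*(1/5004469) = 189615/5004469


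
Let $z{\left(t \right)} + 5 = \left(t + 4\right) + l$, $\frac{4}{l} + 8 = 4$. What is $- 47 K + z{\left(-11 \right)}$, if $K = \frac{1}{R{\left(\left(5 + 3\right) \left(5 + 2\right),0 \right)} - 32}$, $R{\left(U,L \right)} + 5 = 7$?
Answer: $- \frac{343}{30} \approx -11.433$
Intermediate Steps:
$l = -1$ ($l = \frac{4}{-8 + 4} = \frac{4}{-4} = 4 \left(- \frac{1}{4}\right) = -1$)
$R{\left(U,L \right)} = 2$ ($R{\left(U,L \right)} = -5 + 7 = 2$)
$z{\left(t \right)} = -2 + t$ ($z{\left(t \right)} = -5 + \left(\left(t + 4\right) - 1\right) = -5 + \left(\left(4 + t\right) - 1\right) = -5 + \left(3 + t\right) = -2 + t$)
$K = - \frac{1}{30}$ ($K = \frac{1}{2 - 32} = \frac{1}{-30} = - \frac{1}{30} \approx -0.033333$)
$- 47 K + z{\left(-11 \right)} = \left(-47\right) \left(- \frac{1}{30}\right) - 13 = \frac{47}{30} - 13 = - \frac{343}{30}$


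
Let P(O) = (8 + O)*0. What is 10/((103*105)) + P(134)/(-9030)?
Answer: 2/2163 ≈ 0.00092464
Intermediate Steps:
P(O) = 0
10/((103*105)) + P(134)/(-9030) = 10/((103*105)) + 0/(-9030) = 10/10815 + 0*(-1/9030) = 10*(1/10815) + 0 = 2/2163 + 0 = 2/2163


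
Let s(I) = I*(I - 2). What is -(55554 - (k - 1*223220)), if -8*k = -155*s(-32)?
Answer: -257694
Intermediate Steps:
s(I) = I*(-2 + I)
k = 21080 (k = -(-155)*(-32*(-2 - 32))/8 = -(-155)*(-32*(-34))/8 = -(-155)*1088/8 = -⅛*(-168640) = 21080)
-(55554 - (k - 1*223220)) = -(55554 - (21080 - 1*223220)) = -(55554 - (21080 - 223220)) = -(55554 - 1*(-202140)) = -(55554 + 202140) = -1*257694 = -257694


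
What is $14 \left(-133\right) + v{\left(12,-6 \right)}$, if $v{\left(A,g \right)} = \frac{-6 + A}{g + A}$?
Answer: $-1861$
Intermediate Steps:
$v{\left(A,g \right)} = \frac{-6 + A}{A + g}$
$14 \left(-133\right) + v{\left(12,-6 \right)} = 14 \left(-133\right) + \frac{-6 + 12}{12 - 6} = -1862 + \frac{1}{6} \cdot 6 = -1862 + 1 = -1861$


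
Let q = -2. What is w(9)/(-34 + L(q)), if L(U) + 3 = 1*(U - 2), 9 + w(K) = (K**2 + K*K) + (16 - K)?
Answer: -160/41 ≈ -3.9024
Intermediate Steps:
w(K) = 7 - K + 2*K**2 (w(K) = -9 + ((K**2 + K*K) + (16 - K)) = -9 + ((K**2 + K**2) + (16 - K)) = -9 + (2*K**2 + (16 - K)) = -9 + (16 - K + 2*K**2) = 7 - K + 2*K**2)
L(U) = -5 + U (L(U) = -3 + 1*(U - 2) = -3 + 1*(-2 + U) = -3 + (-2 + U) = -5 + U)
w(9)/(-34 + L(q)) = (7 - 1*9 + 2*9**2)/(-34 + (-5 - 2)) = (7 - 9 + 2*81)/(-34 - 7) = (7 - 9 + 162)/(-41) = -1/41*160 = -160/41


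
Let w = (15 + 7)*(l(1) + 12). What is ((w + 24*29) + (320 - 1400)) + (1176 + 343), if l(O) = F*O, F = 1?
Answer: 1421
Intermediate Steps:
l(O) = O (l(O) = 1*O = O)
w = 286 (w = (15 + 7)*(1 + 12) = 22*13 = 286)
((w + 24*29) + (320 - 1400)) + (1176 + 343) = ((286 + 24*29) + (320 - 1400)) + (1176 + 343) = ((286 + 696) - 1080) + 1519 = (982 - 1080) + 1519 = -98 + 1519 = 1421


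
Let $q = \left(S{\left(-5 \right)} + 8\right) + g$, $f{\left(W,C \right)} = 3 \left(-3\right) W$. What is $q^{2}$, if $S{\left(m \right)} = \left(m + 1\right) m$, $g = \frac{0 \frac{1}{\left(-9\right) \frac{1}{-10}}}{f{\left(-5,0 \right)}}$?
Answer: $784$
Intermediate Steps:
$f{\left(W,C \right)} = - 9 W$
$g = 0$ ($g = \frac{0 \frac{1}{\left(-9\right) \frac{1}{-10}}}{\left(-9\right) \left(-5\right)} = \frac{0 \frac{1}{\left(-9\right) \left(- \frac{1}{10}\right)}}{45} = \frac{0}{\frac{9}{10}} \cdot \frac{1}{45} = 0 \cdot \frac{10}{9} \cdot \frac{1}{45} = 0 \cdot \frac{1}{45} = 0$)
$S{\left(m \right)} = m \left(1 + m\right)$ ($S{\left(m \right)} = \left(1 + m\right) m = m \left(1 + m\right)$)
$q = 28$ ($q = \left(- 5 \left(1 - 5\right) + 8\right) + 0 = \left(\left(-5\right) \left(-4\right) + 8\right) + 0 = \left(20 + 8\right) + 0 = 28 + 0 = 28$)
$q^{2} = 28^{2} = 784$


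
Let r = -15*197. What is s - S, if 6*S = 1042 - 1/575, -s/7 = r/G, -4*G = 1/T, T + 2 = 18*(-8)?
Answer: 41675538851/3450 ≈ 1.2080e+7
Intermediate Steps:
T = -146 (T = -2 + 18*(-8) = -2 - 144 = -146)
G = 1/584 (G = -¼/(-146) = -¼*(-1/146) = 1/584 ≈ 0.0017123)
r = -2955
s = 12080040 (s = -(-20685)/1/584 = -(-20685)*584 = -7*(-1725720) = 12080040)
S = 599149/3450 (S = (1042 - 1/575)/6 = (⅙)*(599149/575) = 599149/3450 ≈ 173.67)
s - S = 12080040 - 1*599149/3450 = 12080040 - 599149/3450 = 41675538851/3450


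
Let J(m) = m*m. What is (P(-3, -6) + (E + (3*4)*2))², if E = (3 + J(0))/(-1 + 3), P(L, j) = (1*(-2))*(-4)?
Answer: 4489/4 ≈ 1122.3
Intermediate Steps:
P(L, j) = 8 (P(L, j) = -2*(-4) = 8)
J(m) = m²
E = 3/2 (E = (3 + 0²)/(-1 + 3) = (3 + 0)/2 = 3*(½) = 3/2 ≈ 1.5000)
(P(-3, -6) + (E + (3*4)*2))² = (8 + (3/2 + (3*4)*2))² = (8 + (3/2 + 12*2))² = (8 + (3/2 + 24))² = (8 + 51/2)² = (67/2)² = 4489/4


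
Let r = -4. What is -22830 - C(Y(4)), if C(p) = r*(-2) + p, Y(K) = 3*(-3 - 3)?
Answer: -22820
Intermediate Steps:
Y(K) = -18 (Y(K) = 3*(-6) = -18)
C(p) = 8 + p (C(p) = -4*(-2) + p = 8 + p)
-22830 - C(Y(4)) = -22830 - (8 - 18) = -22830 - 1*(-10) = -22830 + 10 = -22820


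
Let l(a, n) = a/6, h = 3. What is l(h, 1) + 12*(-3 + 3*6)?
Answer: 361/2 ≈ 180.50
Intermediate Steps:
l(a, n) = a/6 (l(a, n) = a*(⅙) = a/6)
l(h, 1) + 12*(-3 + 3*6) = (⅙)*3 + 12*(-3 + 3*6) = ½ + 12*(-3 + 18) = ½ + 12*15 = ½ + 180 = 361/2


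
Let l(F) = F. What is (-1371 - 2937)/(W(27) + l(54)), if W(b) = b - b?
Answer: -718/9 ≈ -79.778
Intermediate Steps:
W(b) = 0
(-1371 - 2937)/(W(27) + l(54)) = (-1371 - 2937)/(0 + 54) = -4308/54 = -4308*1/54 = -718/9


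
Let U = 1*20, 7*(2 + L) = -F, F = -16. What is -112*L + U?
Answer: -12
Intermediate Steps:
L = 2/7 (L = -2 + (-1*(-16))/7 = -2 + (⅐)*16 = -2 + 16/7 = 2/7 ≈ 0.28571)
U = 20
-112*L + U = -112*2/7 + 20 = -32 + 20 = -12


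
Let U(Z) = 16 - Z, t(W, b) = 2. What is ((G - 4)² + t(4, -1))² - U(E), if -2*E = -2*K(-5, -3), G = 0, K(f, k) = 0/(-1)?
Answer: 308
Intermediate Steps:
K(f, k) = 0 (K(f, k) = 0*(-1) = 0)
E = 0 (E = -(-1)*0 = -½*0 = 0)
((G - 4)² + t(4, -1))² - U(E) = ((0 - 4)² + 2)² - (16 - 1*0) = ((-4)² + 2)² - (16 + 0) = (16 + 2)² - 1*16 = 18² - 16 = 324 - 16 = 308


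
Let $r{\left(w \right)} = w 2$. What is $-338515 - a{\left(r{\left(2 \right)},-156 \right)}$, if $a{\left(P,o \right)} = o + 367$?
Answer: $-338726$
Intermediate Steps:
$r{\left(w \right)} = 2 w$
$a{\left(P,o \right)} = 367 + o$
$-338515 - a{\left(r{\left(2 \right)},-156 \right)} = -338515 - \left(367 - 156\right) = -338515 - 211 = -338726$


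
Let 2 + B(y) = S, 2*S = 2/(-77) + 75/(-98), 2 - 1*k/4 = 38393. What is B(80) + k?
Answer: -331089149/2156 ≈ -1.5357e+5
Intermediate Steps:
k = -153564 (k = 8 - 4*38393 = 8 - 153572 = -153564)
S = -853/2156 (S = (2/(-77) + 75/(-98))/2 = (2*(-1/77) + 75*(-1/98))/2 = (-2/77 - 75/98)/2 = (1/2)*(-853/1078) = -853/2156 ≈ -0.39564)
B(y) = -5165/2156 (B(y) = -2 - 853/2156 = -5165/2156)
B(80) + k = -5165/2156 - 153564 = -331089149/2156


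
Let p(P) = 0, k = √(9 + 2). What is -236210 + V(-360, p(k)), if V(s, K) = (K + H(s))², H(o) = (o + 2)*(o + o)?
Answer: 66439981390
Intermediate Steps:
H(o) = 2*o*(2 + o) (H(o) = (2 + o)*(2*o) = 2*o*(2 + o))
k = √11 ≈ 3.3166
V(s, K) = (K + 2*s*(2 + s))²
-236210 + V(-360, p(k)) = -236210 + (0 + 2*(-360)*(2 - 360))² = -236210 + (0 + 2*(-360)*(-358))² = -236210 + (0 + 257760)² = -236210 + 257760² = -236210 + 66440217600 = 66439981390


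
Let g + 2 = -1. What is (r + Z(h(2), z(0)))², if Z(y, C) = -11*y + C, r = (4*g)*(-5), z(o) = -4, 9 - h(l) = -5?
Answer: 9604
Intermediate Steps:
g = -3 (g = -2 - 1 = -3)
h(l) = 14 (h(l) = 9 - 1*(-5) = 9 + 5 = 14)
r = 60 (r = (4*(-3))*(-5) = -12*(-5) = 60)
Z(y, C) = C - 11*y
(r + Z(h(2), z(0)))² = (60 + (-4 - 11*14))² = (60 + (-4 - 154))² = (60 - 158)² = (-98)² = 9604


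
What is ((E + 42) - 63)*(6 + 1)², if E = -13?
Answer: -1666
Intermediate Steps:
((E + 42) - 63)*(6 + 1)² = ((-13 + 42) - 63)*(6 + 1)² = (29 - 63)*7² = -34*49 = -1666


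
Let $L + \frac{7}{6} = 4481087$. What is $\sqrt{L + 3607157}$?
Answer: $\frac{\sqrt{291176742}}{6} \approx 2844.0$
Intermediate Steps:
$L = \frac{26886515}{6}$ ($L = - \frac{7}{6} + 4481087 = \frac{26886515}{6} \approx 4.4811 \cdot 10^{6}$)
$\sqrt{L + 3607157} = \sqrt{\frac{26886515}{6} + 3607157} = \sqrt{\frac{48529457}{6}} = \frac{\sqrt{291176742}}{6}$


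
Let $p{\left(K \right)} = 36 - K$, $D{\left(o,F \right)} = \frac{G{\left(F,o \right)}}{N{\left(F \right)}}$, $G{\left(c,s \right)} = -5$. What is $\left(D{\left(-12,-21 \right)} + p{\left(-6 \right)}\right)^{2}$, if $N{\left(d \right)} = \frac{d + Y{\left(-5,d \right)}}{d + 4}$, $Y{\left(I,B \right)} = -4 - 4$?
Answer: $\frac{1283689}{841} \approx 1526.4$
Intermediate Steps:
$Y{\left(I,B \right)} = -8$
$N{\left(d \right)} = \frac{-8 + d}{4 + d}$ ($N{\left(d \right)} = \frac{d - 8}{d + 4} = \frac{-8 + d}{4 + d}$)
$D{\left(o,F \right)} = - \frac{5 \left(4 + F\right)}{-8 + F}$ ($D{\left(o,F \right)} = - \frac{5}{\frac{1}{4 + F} \left(-8 + F\right)} = - 5 \frac{4 + F}{-8 + F} = - \frac{5 \left(4 + F\right)}{-8 + F}$)
$\left(D{\left(-12,-21 \right)} + p{\left(-6 \right)}\right)^{2} = \left(\frac{5 \left(-4 - -21\right)}{-8 - 21} + \left(36 - -6\right)\right)^{2} = \left(\frac{5 \left(-4 + 21\right)}{-29} + \left(36 + 6\right)\right)^{2} = \left(5 \left(- \frac{1}{29}\right) 17 + 42\right)^{2} = \left(- \frac{85}{29} + 42\right)^{2} = \left(\frac{1133}{29}\right)^{2} = \frac{1283689}{841}$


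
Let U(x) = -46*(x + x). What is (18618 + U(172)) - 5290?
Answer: -2496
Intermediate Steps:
U(x) = -92*x
(18618 + U(172)) - 5290 = (18618 - 92*172) - 5290 = (18618 - 15824) - 5290 = 2794 - 5290 = -2496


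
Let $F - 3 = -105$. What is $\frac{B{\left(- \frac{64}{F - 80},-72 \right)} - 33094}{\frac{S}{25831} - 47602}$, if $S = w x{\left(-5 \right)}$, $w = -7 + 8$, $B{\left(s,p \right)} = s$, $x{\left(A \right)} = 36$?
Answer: $\frac{2991947107}{4303625291} \approx 0.69522$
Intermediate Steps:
$F = -102$ ($F = 3 - 105 = -102$)
$w = 1$
$S = 36$ ($S = 1 \cdot 36 = 36$)
$\frac{B{\left(- \frac{64}{F - 80},-72 \right)} - 33094}{\frac{S}{25831} - 47602} = \frac{- \frac{64}{-102 - 80} - 33094}{\frac{36}{25831} - 47602} = \frac{- \frac{64}{-182} - 33094}{36 \cdot \frac{1}{25831} - 47602} = \frac{\left(-64\right) \left(- \frac{1}{182}\right) - 33094}{\frac{36}{25831} - 47602} = \frac{\frac{32}{91} - 33094}{- \frac{1229607226}{25831}} = \left(- \frac{3011522}{91}\right) \left(- \frac{25831}{1229607226}\right) = \frac{2991947107}{4303625291}$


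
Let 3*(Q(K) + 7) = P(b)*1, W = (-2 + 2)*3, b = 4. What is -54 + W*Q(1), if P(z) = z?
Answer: -54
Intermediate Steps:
W = 0 (W = 0*3 = 0)
Q(K) = -17/3 (Q(K) = -7 + (4*1)/3 = -7 + (⅓)*4 = -7 + 4/3 = -17/3)
-54 + W*Q(1) = -54 + 0*(-17/3) = -54 + 0 = -54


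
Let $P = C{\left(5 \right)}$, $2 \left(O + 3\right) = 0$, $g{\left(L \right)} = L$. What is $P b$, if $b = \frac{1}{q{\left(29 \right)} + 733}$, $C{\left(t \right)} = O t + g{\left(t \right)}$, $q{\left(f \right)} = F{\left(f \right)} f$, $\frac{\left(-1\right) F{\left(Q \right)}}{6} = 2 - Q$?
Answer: $- \frac{10}{5431} \approx -0.0018413$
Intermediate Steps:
$F{\left(Q \right)} = -12 + 6 Q$ ($F{\left(Q \right)} = - 6 \left(2 - Q\right) = -12 + 6 Q$)
$O = -3$ ($O = -3 + \frac{1}{2} \cdot 0 = -3 + 0 = -3$)
$q{\left(f \right)} = f \left(-12 + 6 f\right)$ ($q{\left(f \right)} = \left(-12 + 6 f\right) f = f \left(-12 + 6 f\right)$)
$C{\left(t \right)} = - 2 t$ ($C{\left(t \right)} = - 3 t + t = - 2 t$)
$b = \frac{1}{5431}$ ($b = \frac{1}{6 \cdot 29 \left(-2 + 29\right) + 733} = \frac{1}{6 \cdot 29 \cdot 27 + 733} = \frac{1}{4698 + 733} = \frac{1}{5431} \approx 0.00018413$)
$P = -10$ ($P = \left(-2\right) 5 = -10$)
$P b = \left(-10\right) \frac{1}{5431} = - \frac{10}{5431}$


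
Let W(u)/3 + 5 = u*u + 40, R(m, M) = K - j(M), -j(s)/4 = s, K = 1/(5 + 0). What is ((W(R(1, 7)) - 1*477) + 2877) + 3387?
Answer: 206943/25 ≈ 8277.7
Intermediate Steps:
K = 1/5 ≈ 0.20000
j(s) = -4*s
R(m, M) = 1/5 + 4*M (R(m, M) = 1/5 - (-4)*M = 1/5 + 4*M)
W(u) = 105 + 3*u**2 (W(u) = -15 + 3*(u*u + 40) = -15 + 3*(u**2 + 40) = -15 + 3*(40 + u**2) = -15 + (120 + 3*u**2) = 105 + 3*u**2)
((W(R(1, 7)) - 1*477) + 2877) + 3387 = (((105 + 3*(1/5 + 4*7)**2) - 1*477) + 2877) + 3387 = (((105 + 3*(1/5 + 28)**2) - 477) + 2877) + 3387 = (((105 + 3*(141/5)**2) - 477) + 2877) + 3387 = (((105 + 3*(19881/25)) - 477) + 2877) + 3387 = (((105 + 59643/25) - 477) + 2877) + 3387 = ((62268/25 - 477) + 2877) + 3387 = (50343/25 + 2877) + 3387 = 122268/25 + 3387 = 206943/25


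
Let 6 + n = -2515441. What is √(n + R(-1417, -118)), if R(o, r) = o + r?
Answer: 23*I*√4758 ≈ 1586.5*I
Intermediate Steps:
n = -2515447 (n = -6 - 2515441 = -2515447)
√(n + R(-1417, -118)) = √(-2515447 + (-1417 - 118)) = √(-2515447 - 1535) = √(-2516982) = 23*I*√4758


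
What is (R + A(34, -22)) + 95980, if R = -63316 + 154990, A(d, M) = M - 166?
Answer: 187466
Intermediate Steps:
A(d, M) = -166 + M
R = 91674
(R + A(34, -22)) + 95980 = (91674 + (-166 - 22)) + 95980 = (91674 - 188) + 95980 = 91486 + 95980 = 187466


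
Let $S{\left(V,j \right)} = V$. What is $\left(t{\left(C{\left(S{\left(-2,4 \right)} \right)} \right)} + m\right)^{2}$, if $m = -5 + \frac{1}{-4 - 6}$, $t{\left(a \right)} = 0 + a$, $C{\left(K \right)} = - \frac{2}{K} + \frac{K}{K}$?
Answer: $\frac{961}{100} \approx 9.61$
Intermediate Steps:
$C{\left(K \right)} = 1 - \frac{2}{K}$ ($C{\left(K \right)} = - \frac{2}{K} + 1 = 1 - \frac{2}{K}$)
$t{\left(a \right)} = a$
$m = - \frac{51}{10}$ ($m = -5 + \frac{1}{-10} = -5 - \frac{1}{10} = - \frac{51}{10} \approx -5.1$)
$\left(t{\left(C{\left(S{\left(-2,4 \right)} \right)} \right)} + m\right)^{2} = \left(\frac{-2 - 2}{-2} - \frac{51}{10}\right)^{2} = \left(\left(- \frac{1}{2}\right) \left(-4\right) - \frac{51}{10}\right)^{2} = \left(2 - \frac{51}{10}\right)^{2} = \left(- \frac{31}{10}\right)^{2} = \frac{961}{100}$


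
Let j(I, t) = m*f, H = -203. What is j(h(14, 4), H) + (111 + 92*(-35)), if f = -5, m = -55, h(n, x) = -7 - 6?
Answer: -2834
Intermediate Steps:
h(n, x) = -13
j(I, t) = 275 (j(I, t) = -55*(-5) = 275)
j(h(14, 4), H) + (111 + 92*(-35)) = 275 + (111 + 92*(-35)) = 275 + (111 - 3220) = 275 - 3109 = -2834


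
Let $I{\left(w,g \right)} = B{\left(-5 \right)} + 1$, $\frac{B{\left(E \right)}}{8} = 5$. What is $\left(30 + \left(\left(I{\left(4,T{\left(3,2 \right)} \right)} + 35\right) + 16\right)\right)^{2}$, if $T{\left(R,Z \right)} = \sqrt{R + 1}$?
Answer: $14884$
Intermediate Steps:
$T{\left(R,Z \right)} = \sqrt{1 + R}$
$B{\left(E \right)} = 40$ ($B{\left(E \right)} = 8 \cdot 5 = 40$)
$I{\left(w,g \right)} = 41$ ($I{\left(w,g \right)} = 40 + 1 = 41$)
$\left(30 + \left(\left(I{\left(4,T{\left(3,2 \right)} \right)} + 35\right) + 16\right)\right)^{2} = \left(30 + \left(\left(41 + 35\right) + 16\right)\right)^{2} = \left(30 + \left(76 + 16\right)\right)^{2} = \left(30 + 92\right)^{2} = 122^{2} = 14884$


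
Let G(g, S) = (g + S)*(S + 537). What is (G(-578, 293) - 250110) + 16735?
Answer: -469925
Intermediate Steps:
G(g, S) = (537 + S)*(S + g) (G(g, S) = (S + g)*(537 + S) = (537 + S)*(S + g))
(G(-578, 293) - 250110) + 16735 = ((293² + 537*293 + 537*(-578) + 293*(-578)) - 250110) + 16735 = ((85849 + 157341 - 310386 - 169354) - 250110) + 16735 = (-236550 - 250110) + 16735 = -486660 + 16735 = -469925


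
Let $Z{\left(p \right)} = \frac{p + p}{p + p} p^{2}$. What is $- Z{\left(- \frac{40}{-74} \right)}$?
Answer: $- \frac{400}{1369} \approx -0.29218$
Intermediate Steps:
$Z{\left(p \right)} = p^{2}$ ($Z{\left(p \right)} = \frac{2 p}{2 p} p^{2} = \frac{1}{2 p} 2 p p^{2} = 1 p^{2} = p^{2}$)
$- Z{\left(- \frac{40}{-74} \right)} = - \left(- \frac{40}{-74}\right)^{2} = - \left(\left(-40\right) \left(- \frac{1}{74}\right)\right)^{2} = - \left(\frac{20}{37}\right)^{2} = \left(-1\right) \frac{400}{1369} = - \frac{400}{1369}$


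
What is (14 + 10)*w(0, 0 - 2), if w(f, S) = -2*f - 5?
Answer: -120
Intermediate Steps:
w(f, S) = -5 - 2*f
(14 + 10)*w(0, 0 - 2) = (14 + 10)*(-5 - 2*0) = 24*(-5 + 0) = 24*(-5) = -120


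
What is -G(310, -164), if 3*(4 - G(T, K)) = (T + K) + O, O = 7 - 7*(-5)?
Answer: 176/3 ≈ 58.667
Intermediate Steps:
O = 42 (O = 7 + 35 = 42)
G(T, K) = -10 - K/3 - T/3 (G(T, K) = 4 - ((T + K) + 42)/3 = 4 - ((K + T) + 42)/3 = 4 - (42 + K + T)/3 = 4 + (-14 - K/3 - T/3) = -10 - K/3 - T/3)
-G(310, -164) = -(-10 - ⅓*(-164) - ⅓*310) = -(-10 + 164/3 - 310/3) = -1*(-176/3) = 176/3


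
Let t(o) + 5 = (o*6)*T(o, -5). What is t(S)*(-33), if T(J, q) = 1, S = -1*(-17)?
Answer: -3201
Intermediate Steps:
S = 17
t(o) = -5 + 6*o (t(o) = -5 + (o*6)*1 = -5 + (6*o)*1 = -5 + 6*o)
t(S)*(-33) = (-5 + 6*17)*(-33) = (-5 + 102)*(-33) = 97*(-33) = -3201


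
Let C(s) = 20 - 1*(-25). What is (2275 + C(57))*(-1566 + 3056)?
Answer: 3456800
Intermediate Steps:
C(s) = 45 (C(s) = 20 + 25 = 45)
(2275 + C(57))*(-1566 + 3056) = (2275 + 45)*(-1566 + 3056) = 2320*1490 = 3456800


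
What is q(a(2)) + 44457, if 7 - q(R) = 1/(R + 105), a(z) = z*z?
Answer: 4846575/109 ≈ 44464.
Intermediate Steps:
a(z) = z²
q(R) = 7 - 1/(105 + R) (q(R) = 7 - 1/(R + 105) = 7 - 1/(105 + R))
q(a(2)) + 44457 = (734 + 7*2²)/(105 + 2²) + 44457 = (734 + 7*4)/(105 + 4) + 44457 = (734 + 28)/109 + 44457 = (1/109)*762 + 44457 = 762/109 + 44457 = 4846575/109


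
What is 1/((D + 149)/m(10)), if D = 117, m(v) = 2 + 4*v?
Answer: 3/19 ≈ 0.15789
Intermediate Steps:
1/((D + 149)/m(10)) = 1/((117 + 149)/(2 + 4*10)) = 1/(266/(2 + 40)) = 1/(266/42) = 1/((1/42)*266) = 1/(19/3) = 3/19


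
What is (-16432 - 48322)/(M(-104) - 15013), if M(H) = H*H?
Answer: 64754/4197 ≈ 15.429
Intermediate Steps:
M(H) = H²
(-16432 - 48322)/(M(-104) - 15013) = (-16432 - 48322)/((-104)² - 15013) = -64754/(10816 - 15013) = -64754/(-4197) = -64754*(-1/4197) = 64754/4197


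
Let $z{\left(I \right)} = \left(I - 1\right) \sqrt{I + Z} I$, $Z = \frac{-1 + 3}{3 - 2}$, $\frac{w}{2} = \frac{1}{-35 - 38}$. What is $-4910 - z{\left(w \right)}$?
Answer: $-4910 - \frac{1800 \sqrt{73}}{389017} \approx -4910.0$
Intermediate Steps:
$w = - \frac{2}{73}$ ($w = \frac{2}{-35 - 38} = \frac{2}{-73} = 2 \left(- \frac{1}{73}\right) = - \frac{2}{73} \approx -0.027397$)
$Z = 2$ ($Z = \frac{2}{1} = 2 \cdot 1 = 2$)
$z{\left(I \right)} = I \sqrt{2 + I} \left(-1 + I\right)$ ($z{\left(I \right)} = \left(I - 1\right) \sqrt{I + 2} I = \left(-1 + I\right) \sqrt{2 + I} I = \sqrt{2 + I} \left(-1 + I\right) I = I \sqrt{2 + I} \left(-1 + I\right)$)
$-4910 - z{\left(w \right)} = -4910 - - \frac{2 \sqrt{2 - \frac{2}{73}} \left(-1 - \frac{2}{73}\right)}{73} = -4910 - \left(- \frac{2}{73}\right) \sqrt{\frac{144}{73}} \left(- \frac{75}{73}\right) = -4910 - \left(- \frac{2}{73}\right) \frac{12 \sqrt{73}}{73} \left(- \frac{75}{73}\right) = -4910 - \frac{1800 \sqrt{73}}{389017}$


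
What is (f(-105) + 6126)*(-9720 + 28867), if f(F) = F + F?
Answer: 113273652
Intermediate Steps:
f(F) = 2*F
(f(-105) + 6126)*(-9720 + 28867) = (2*(-105) + 6126)*(-9720 + 28867) = (-210 + 6126)*19147 = 5916*19147 = 113273652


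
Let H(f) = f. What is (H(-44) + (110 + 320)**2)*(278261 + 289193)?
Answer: 104897276624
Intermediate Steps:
(H(-44) + (110 + 320)**2)*(278261 + 289193) = (-44 + (110 + 320)**2)*(278261 + 289193) = (-44 + 430**2)*567454 = (-44 + 184900)*567454 = 184856*567454 = 104897276624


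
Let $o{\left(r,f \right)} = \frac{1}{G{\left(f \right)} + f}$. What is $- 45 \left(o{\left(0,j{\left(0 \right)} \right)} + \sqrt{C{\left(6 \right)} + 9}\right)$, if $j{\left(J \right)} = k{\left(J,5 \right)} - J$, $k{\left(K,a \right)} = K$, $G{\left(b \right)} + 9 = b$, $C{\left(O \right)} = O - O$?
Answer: $-130$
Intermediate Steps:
$C{\left(O \right)} = 0$
$G{\left(b \right)} = -9 + b$
$j{\left(J \right)} = 0$ ($j{\left(J \right)} = J - J = 0$)
$o{\left(r,f \right)} = \frac{1}{-9 + 2 f}$ ($o{\left(r,f \right)} = \frac{1}{\left(-9 + f\right) + f} = \frac{1}{-9 + 2 f}$)
$- 45 \left(o{\left(0,j{\left(0 \right)} \right)} + \sqrt{C{\left(6 \right)} + 9}\right) = - 45 \left(\frac{1}{-9 + 2 \cdot 0} + \sqrt{0 + 9}\right) = - 45 \left(\frac{1}{-9 + 0} + \sqrt{9}\right) = - 45 \left(\frac{1}{-9} + 3\right) = - 45 \left(- \frac{1}{9} + 3\right) = \left(-45\right) \frac{26}{9} = -130$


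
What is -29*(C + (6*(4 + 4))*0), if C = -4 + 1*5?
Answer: -29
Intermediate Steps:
C = 1 (C = -4 + 5 = 1)
-29*(C + (6*(4 + 4))*0) = -29*(1 + (6*(4 + 4))*0) = -29*(1 + (6*8)*0) = -29*(1 + 48*0) = -29*(1 + 0) = -29*1 = -29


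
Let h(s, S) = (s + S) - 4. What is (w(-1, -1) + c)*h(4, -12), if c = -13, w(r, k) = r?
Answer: 168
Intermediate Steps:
h(s, S) = -4 + S + s (h(s, S) = (S + s) - 4 = -4 + S + s)
(w(-1, -1) + c)*h(4, -12) = (-1 - 13)*(-4 - 12 + 4) = -14*(-12) = 168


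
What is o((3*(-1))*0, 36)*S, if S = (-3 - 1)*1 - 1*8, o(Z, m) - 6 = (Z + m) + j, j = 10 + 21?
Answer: -876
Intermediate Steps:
j = 31
o(Z, m) = 37 + Z + m (o(Z, m) = 6 + ((Z + m) + 31) = 6 + (31 + Z + m) = 37 + Z + m)
S = -12 (S = -4*1 - 8 = -4 - 8 = -12)
o((3*(-1))*0, 36)*S = (37 + (3*(-1))*0 + 36)*(-12) = (37 - 3*0 + 36)*(-12) = (37 + 0 + 36)*(-12) = 73*(-12) = -876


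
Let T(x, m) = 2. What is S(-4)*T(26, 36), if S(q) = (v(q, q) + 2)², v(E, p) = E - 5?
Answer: 98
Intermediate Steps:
v(E, p) = -5 + E
S(q) = (-3 + q)² (S(q) = ((-5 + q) + 2)² = (-3 + q)²)
S(-4)*T(26, 36) = (-3 - 4)²*2 = (-7)²*2 = 49*2 = 98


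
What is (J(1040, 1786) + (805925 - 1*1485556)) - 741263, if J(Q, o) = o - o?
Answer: -1420894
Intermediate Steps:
J(Q, o) = 0
(J(1040, 1786) + (805925 - 1*1485556)) - 741263 = (0 + (805925 - 1*1485556)) - 741263 = (0 + (805925 - 1485556)) - 741263 = (0 - 679631) - 741263 = -679631 - 741263 = -1420894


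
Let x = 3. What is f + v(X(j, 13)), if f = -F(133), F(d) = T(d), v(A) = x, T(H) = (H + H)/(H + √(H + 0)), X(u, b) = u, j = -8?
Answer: 65/66 + √133/66 ≈ 1.1596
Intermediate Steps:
T(H) = 2*H/(H + √H) (T(H) = (2*H)/(H + √H) = 2*H/(H + √H))
v(A) = 3
F(d) = 2*d/(d + √d)
f = -266/(133 + √133) (f = -2*133/(133 + √133) = -266/(133 + √133) ≈ -1.8404)
f + v(X(j, 13)) = (-133/66 + √133/66) + 3 = 65/66 + √133/66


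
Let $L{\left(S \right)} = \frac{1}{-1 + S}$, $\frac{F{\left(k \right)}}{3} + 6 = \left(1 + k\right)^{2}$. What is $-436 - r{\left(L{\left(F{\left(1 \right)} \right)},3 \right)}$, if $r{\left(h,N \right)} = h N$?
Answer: $- \frac{3049}{7} \approx -435.57$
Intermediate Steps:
$F{\left(k \right)} = -18 + 3 \left(1 + k\right)^{2}$
$r{\left(h,N \right)} = N h$
$-436 - r{\left(L{\left(F{\left(1 \right)} \right)},3 \right)} = -436 - \frac{3}{-1 - \left(18 - 3 \left(1 + 1\right)^{2}\right)} = -436 - \frac{3}{-1 - \left(18 - 3 \cdot 2^{2}\right)} = -436 - \frac{3}{-1 + \left(-18 + 3 \cdot 4\right)} = -436 - \frac{3}{-1 + \left(-18 + 12\right)} = -436 - \frac{3}{-1 - 6} = -436 - \frac{3}{-7} = -436 - 3 \left(- \frac{1}{7}\right) = -436 - - \frac{3}{7} = -436 + \frac{3}{7} = - \frac{3049}{7}$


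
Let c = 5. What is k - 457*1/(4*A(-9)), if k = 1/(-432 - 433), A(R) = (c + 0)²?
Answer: -79081/17300 ≈ -4.5712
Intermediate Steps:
A(R) = 25 (A(R) = (5 + 0)² = 5² = 25)
k = -1/865 (k = 1/(-865) = -1/865 ≈ -0.0011561)
k - 457*1/(4*A(-9)) = -1/865 - 457/(4*25) = -1/865 - 457/100 = -79081/17300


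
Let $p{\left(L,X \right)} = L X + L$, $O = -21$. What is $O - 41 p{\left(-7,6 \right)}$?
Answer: $1988$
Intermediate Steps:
$p{\left(L,X \right)} = L + L X$
$O - 41 p{\left(-7,6 \right)} = -21 - 41 \left(- 7 \left(1 + 6\right)\right) = -21 - 41 \left(\left(-7\right) 7\right) = -21 - -2009 = -21 + 2009 = 1988$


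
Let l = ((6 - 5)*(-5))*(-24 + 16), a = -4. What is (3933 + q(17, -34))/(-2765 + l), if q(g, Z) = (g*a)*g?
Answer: -2777/2725 ≈ -1.0191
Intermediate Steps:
l = 40 (l = (1*(-5))*(-8) = -5*(-8) = 40)
q(g, Z) = -4*g² (q(g, Z) = (g*(-4))*g = (-4*g)*g = -4*g²)
(3933 + q(17, -34))/(-2765 + l) = (3933 - 4*17²)/(-2765 + 40) = (3933 - 4*289)/(-2725) = (3933 - 1156)*(-1/2725) = 2777*(-1/2725) = -2777/2725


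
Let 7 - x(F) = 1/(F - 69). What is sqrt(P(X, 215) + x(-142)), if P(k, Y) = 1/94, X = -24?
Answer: sqrt(2759762262)/19834 ≈ 2.6487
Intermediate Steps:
x(F) = 7 - 1/(-69 + F) (x(F) = 7 - 1/(F - 69) = 7 - 1/(-69 + F))
P(k, Y) = 1/94
sqrt(P(X, 215) + x(-142)) = sqrt(1/94 + (-484 + 7*(-142))/(-69 - 142)) = sqrt(1/94 + (-484 - 994)/(-211)) = sqrt(1/94 - 1/211*(-1478)) = sqrt(1/94 + 1478/211) = sqrt(139143/19834) = sqrt(2759762262)/19834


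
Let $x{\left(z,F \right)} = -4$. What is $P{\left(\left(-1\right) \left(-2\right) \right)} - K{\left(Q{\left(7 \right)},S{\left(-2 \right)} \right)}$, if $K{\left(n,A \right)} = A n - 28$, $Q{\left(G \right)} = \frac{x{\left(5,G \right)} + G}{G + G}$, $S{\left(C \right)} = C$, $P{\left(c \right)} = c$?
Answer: $\frac{213}{7} \approx 30.429$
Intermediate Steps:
$Q{\left(G \right)} = \frac{-4 + G}{2 G}$ ($Q{\left(G \right)} = \frac{-4 + G}{G + G} = \frac{-4 + G}{2 G}$)
$K{\left(n,A \right)} = -28 + A n$
$P{\left(\left(-1\right) \left(-2\right) \right)} - K{\left(Q{\left(7 \right)},S{\left(-2 \right)} \right)} = \left(-1\right) \left(-2\right) - \left(-28 - 2 \frac{-4 + 7}{2 \cdot 7}\right) = 2 - \left(-28 - 2 \cdot \frac{1}{2} \cdot \frac{1}{7} \cdot 3\right) = 2 - \left(-28 - \frac{3}{7}\right) = 2 - - \frac{199}{7} = 2 + \frac{199}{7} = \frac{213}{7}$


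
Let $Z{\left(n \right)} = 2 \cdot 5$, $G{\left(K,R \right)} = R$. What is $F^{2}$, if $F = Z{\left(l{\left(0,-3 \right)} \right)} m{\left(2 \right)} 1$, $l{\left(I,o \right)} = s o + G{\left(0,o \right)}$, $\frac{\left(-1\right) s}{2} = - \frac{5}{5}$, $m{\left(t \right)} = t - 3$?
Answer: $100$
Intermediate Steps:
$m{\left(t \right)} = -3 + t$
$s = 2$ ($s = - 2 \left(- \frac{5}{5}\right) = - 2 \left(\left(-5\right) \frac{1}{5}\right) = \left(-2\right) \left(-1\right) = 2$)
$l{\left(I,o \right)} = 3 o$ ($l{\left(I,o \right)} = 2 o + o = 3 o$)
$Z{\left(n \right)} = 10$
$F = -10$ ($F = 10 \left(-3 + 2\right) 1 = 10 \left(-1\right) 1 = \left(-10\right) 1 = -10$)
$F^{2} = \left(-10\right)^{2} = 100$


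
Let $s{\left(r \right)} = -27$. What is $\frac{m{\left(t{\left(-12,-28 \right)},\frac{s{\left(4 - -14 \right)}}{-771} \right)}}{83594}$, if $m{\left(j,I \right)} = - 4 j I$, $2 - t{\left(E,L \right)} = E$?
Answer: $- \frac{36}{1534547} \approx -2.346 \cdot 10^{-5}$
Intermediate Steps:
$t{\left(E,L \right)} = 2 - E$
$m{\left(j,I \right)} = - 4 I j$
$\frac{m{\left(t{\left(-12,-28 \right)},\frac{s{\left(4 - -14 \right)}}{-771} \right)}}{83594} = \frac{\left(-4\right) \left(- \frac{27}{-771}\right) \left(2 - -12\right)}{83594} = - 4 \left(\left(-27\right) \left(- \frac{1}{771}\right)\right) \left(2 + 12\right) \frac{1}{83594} = \left(-4\right) \frac{9}{257} \cdot 14 \cdot \frac{1}{83594} = \left(- \frac{504}{257}\right) \frac{1}{83594} = - \frac{36}{1534547}$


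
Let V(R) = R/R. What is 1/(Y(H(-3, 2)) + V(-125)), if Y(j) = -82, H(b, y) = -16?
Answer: -1/81 ≈ -0.012346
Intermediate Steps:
V(R) = 1
1/(Y(H(-3, 2)) + V(-125)) = 1/(-82 + 1) = 1/(-81) = -1/81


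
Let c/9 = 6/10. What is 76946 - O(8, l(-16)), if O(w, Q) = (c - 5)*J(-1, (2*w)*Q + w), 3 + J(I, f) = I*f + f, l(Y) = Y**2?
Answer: 384736/5 ≈ 76947.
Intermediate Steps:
c = 27/5 (c = 9*(6/10) = 9*(6*(1/10)) = 9*(3/5) = 27/5 ≈ 5.4000)
J(I, f) = -3 + f + I*f (J(I, f) = -3 + (I*f + f) = -3 + (f + I*f) = -3 + f + I*f)
O(w, Q) = -6/5 (O(w, Q) = (27/5 - 5)*(-3 + ((2*w)*Q + w) - ((2*w)*Q + w)) = 2*(-3 + (2*Q*w + w) - (2*Q*w + w))/5 = 2*(-3 + (w + 2*Q*w) - (w + 2*Q*w))/5 = 2*(-3 + (w + 2*Q*w) + (-w - 2*Q*w))/5 = (2/5)*(-3) = -6/5)
76946 - O(8, l(-16)) = 76946 - 1*(-6/5) = 76946 + 6/5 = 384736/5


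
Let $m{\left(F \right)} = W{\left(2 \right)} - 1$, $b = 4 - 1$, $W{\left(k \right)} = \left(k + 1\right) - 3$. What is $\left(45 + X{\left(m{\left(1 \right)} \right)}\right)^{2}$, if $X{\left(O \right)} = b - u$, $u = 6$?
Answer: $1764$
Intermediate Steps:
$W{\left(k \right)} = -2 + k$ ($W{\left(k \right)} = \left(1 + k\right) - 3 = -2 + k$)
$b = 3$
$m{\left(F \right)} = -1$ ($m{\left(F \right)} = \left(-2 + 2\right) - 1 = 0 - 1 = -1$)
$X{\left(O \right)} = -3$ ($X{\left(O \right)} = 3 - 6 = -3$)
$\left(45 + X{\left(m{\left(1 \right)} \right)}\right)^{2} = \left(45 - 3\right)^{2} = 42^{2} = 1764$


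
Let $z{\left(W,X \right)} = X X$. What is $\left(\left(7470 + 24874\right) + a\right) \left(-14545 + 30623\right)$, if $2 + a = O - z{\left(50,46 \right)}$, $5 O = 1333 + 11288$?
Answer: $\frac{2632788578}{5} \approx 5.2656 \cdot 10^{8}$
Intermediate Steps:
$z{\left(W,X \right)} = X^{2}$
$O = \frac{12621}{5}$ ($O = \frac{1333 + 11288}{5} = \frac{1}{5} \cdot 12621 = \frac{12621}{5} \approx 2524.2$)
$a = \frac{2031}{5}$ ($a = -2 + \left(\frac{12621}{5} - 46^{2}\right) = -2 + \left(\frac{12621}{5} - 2116\right) = -2 + \frac{2041}{5} = \frac{2031}{5} \approx 406.2$)
$\left(\left(7470 + 24874\right) + a\right) \left(-14545 + 30623\right) = \left(\left(7470 + 24874\right) + \frac{2031}{5}\right) \left(-14545 + 30623\right) = \left(32344 + \frac{2031}{5}\right) 16078 = \frac{163751}{5} \cdot 16078 = \frac{2632788578}{5}$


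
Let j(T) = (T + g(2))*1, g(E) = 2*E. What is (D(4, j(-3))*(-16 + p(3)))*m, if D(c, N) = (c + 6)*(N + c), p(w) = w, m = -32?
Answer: 20800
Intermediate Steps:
j(T) = 4 + T (j(T) = (T + 2*2)*1 = (T + 4)*1 = (4 + T)*1 = 4 + T)
D(c, N) = (6 + c)*(N + c)
(D(4, j(-3))*(-16 + p(3)))*m = ((4**2 + 6*(4 - 3) + 6*4 + (4 - 3)*4)*(-16 + 3))*(-32) = ((16 + 6*1 + 24 + 1*4)*(-13))*(-32) = ((16 + 6 + 24 + 4)*(-13))*(-32) = (50*(-13))*(-32) = -650*(-32) = 20800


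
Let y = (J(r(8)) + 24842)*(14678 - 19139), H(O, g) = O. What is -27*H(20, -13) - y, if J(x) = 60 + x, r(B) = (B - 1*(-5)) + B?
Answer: 111180963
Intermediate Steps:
r(B) = 5 + 2*B (r(B) = (B + 5) + B = (5 + B) + B = 5 + 2*B)
y = -111181503 (y = ((60 + (5 + 2*8)) + 24842)*(14678 - 19139) = ((60 + (5 + 16)) + 24842)*(-4461) = ((60 + 21) + 24842)*(-4461) = (81 + 24842)*(-4461) = 24923*(-4461) = -111181503)
-27*H(20, -13) - y = -27*20 - 1*(-111181503) = -540 + 111181503 = 111180963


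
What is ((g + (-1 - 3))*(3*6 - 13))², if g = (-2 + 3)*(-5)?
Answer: 2025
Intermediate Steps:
g = -5 (g = 1*(-5) = -5)
((g + (-1 - 3))*(3*6 - 13))² = ((-5 + (-1 - 3))*(3*6 - 13))² = ((-5 - 4)*(18 - 13))² = (-9*5)² = (-45)² = 2025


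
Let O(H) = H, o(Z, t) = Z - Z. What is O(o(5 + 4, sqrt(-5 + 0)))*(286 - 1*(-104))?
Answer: 0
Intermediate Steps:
o(Z, t) = 0
O(o(5 + 4, sqrt(-5 + 0)))*(286 - 1*(-104)) = 0*(286 - 1*(-104)) = 0*(286 + 104) = 0*390 = 0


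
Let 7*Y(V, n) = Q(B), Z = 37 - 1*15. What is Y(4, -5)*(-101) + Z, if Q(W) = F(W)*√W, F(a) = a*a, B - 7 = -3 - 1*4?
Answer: 22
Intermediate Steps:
B = 0 (B = 7 + (-3 - 1*4) = 7 + (-3 - 4) = 7 - 7 = 0)
F(a) = a²
Q(W) = W^(5/2) (Q(W) = W²*√W = W^(5/2))
Z = 22 (Z = 37 - 15 = 22)
Y(V, n) = 0 (Y(V, n) = 0^(5/2)/7 = (⅐)*0 = 0)
Y(4, -5)*(-101) + Z = 0*(-101) + 22 = 0 + 22 = 22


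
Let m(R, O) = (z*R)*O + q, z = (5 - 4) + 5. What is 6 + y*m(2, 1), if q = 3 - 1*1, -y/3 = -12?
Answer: 510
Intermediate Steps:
y = 36 (y = -3*(-12) = 36)
z = 6 (z = 1 + 5 = 6)
q = 2 (q = 3 - 1 = 2)
m(R, O) = 2 + 6*O*R (m(R, O) = (6*R)*O + 2 = 6*O*R + 2 = 2 + 6*O*R)
6 + y*m(2, 1) = 6 + 36*(2 + 6*1*2) = 6 + 36*(2 + 12) = 6 + 36*14 = 6 + 504 = 510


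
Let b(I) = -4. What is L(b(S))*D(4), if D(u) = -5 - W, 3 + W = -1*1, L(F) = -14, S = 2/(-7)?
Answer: 14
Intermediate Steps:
S = -2/7 (S = 2*(-⅐) = -2/7 ≈ -0.28571)
W = -4 (W = -3 - 1*1 = -3 - 1 = -4)
D(u) = -1 (D(u) = -5 - 1*(-4) = -5 + 4 = -1)
L(b(S))*D(4) = -14*(-1) = 14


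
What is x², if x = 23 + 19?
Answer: 1764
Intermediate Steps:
x = 42
x² = 42² = 1764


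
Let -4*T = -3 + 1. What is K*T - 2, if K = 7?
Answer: 3/2 ≈ 1.5000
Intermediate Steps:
T = ½ (T = -(-3 + 1)/4 = -¼*(-2) = ½ ≈ 0.50000)
K*T - 2 = 7*(½) - 2 = 7/2 - 2 = 3/2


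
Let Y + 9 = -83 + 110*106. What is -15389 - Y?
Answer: -26957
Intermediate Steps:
Y = 11568 (Y = -9 + (-83 + 110*106) = -9 + (-83 + 11660) = -9 + 11577 = 11568)
-15389 - Y = -15389 - 1*11568 = -15389 - 11568 = -26957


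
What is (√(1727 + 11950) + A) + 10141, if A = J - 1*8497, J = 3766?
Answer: 5410 + √13677 ≈ 5526.9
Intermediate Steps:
A = -4731 (A = 3766 - 1*8497 = 3766 - 8497 = -4731)
(√(1727 + 11950) + A) + 10141 = (√(1727 + 11950) - 4731) + 10141 = (√13677 - 4731) + 10141 = (-4731 + √13677) + 10141 = 5410 + √13677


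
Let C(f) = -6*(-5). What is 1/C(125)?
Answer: 1/30 ≈ 0.033333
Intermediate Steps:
C(f) = 30
1/C(125) = 1/30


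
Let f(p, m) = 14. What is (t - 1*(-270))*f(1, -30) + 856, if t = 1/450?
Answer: 1043107/225 ≈ 4636.0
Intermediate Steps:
t = 1/450 ≈ 0.0022222
(t - 1*(-270))*f(1, -30) + 856 = (1/450 - 1*(-270))*14 + 856 = (1/450 + 270)*14 + 856 = (121501/450)*14 + 856 = 850507/225 + 856 = 1043107/225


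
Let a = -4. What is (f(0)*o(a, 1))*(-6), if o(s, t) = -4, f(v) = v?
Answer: 0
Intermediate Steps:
(f(0)*o(a, 1))*(-6) = (0*(-4))*(-6) = 0*(-6) = 0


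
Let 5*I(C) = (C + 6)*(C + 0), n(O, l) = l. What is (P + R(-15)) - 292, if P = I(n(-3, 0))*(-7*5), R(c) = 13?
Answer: -279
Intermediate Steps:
I(C) = C*(6 + C)/5 (I(C) = ((C + 6)*(C + 0))/5 = ((6 + C)*C)/5 = (C*(6 + C))/5 = C*(6 + C)/5)
P = 0 (P = ((1/5)*0*(6 + 0))*(-7*5) = ((1/5)*0*6)*(-35) = 0*(-35) = 0)
(P + R(-15)) - 292 = (0 + 13) - 292 = 13 - 292 = -279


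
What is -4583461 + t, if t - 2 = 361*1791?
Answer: -3936908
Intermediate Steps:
t = 646553 (t = 2 + 361*1791 = 2 + 646551 = 646553)
-4583461 + t = -4583461 + 646553 = -3936908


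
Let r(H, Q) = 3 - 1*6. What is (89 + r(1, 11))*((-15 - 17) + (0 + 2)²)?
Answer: -2408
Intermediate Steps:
r(H, Q) = -3 (r(H, Q) = 3 - 6 = -3)
(89 + r(1, 11))*((-15 - 17) + (0 + 2)²) = (89 - 3)*((-15 - 17) + (0 + 2)²) = 86*(-32 + 2²) = 86*(-32 + 4) = 86*(-28) = -2408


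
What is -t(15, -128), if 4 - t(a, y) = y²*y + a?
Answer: -2097141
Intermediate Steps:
t(a, y) = 4 - a - y³ (t(a, y) = 4 - (y²*y + a) = 4 - (y³ + a) = 4 - (a + y³) = 4 + (-a - y³) = 4 - a - y³)
-t(15, -128) = -(4 - 1*15 - 1*(-128)³) = -(4 - 15 - 1*(-2097152)) = -(4 - 15 + 2097152) = -1*2097141 = -2097141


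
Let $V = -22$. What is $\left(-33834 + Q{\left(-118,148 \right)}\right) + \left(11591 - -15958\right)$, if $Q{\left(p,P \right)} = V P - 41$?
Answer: $-9582$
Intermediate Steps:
$Q{\left(p,P \right)} = -41 - 22 P$ ($Q{\left(p,P \right)} = - 22 P - 41 = -41 - 22 P$)
$\left(-33834 + Q{\left(-118,148 \right)}\right) + \left(11591 - -15958\right) = \left(-33834 - 3297\right) + \left(11591 - -15958\right) = \left(-33834 - 3297\right) + \left(11591 + 15958\right) = \left(-33834 - 3297\right) + 27549 = -37131 + 27549 = -9582$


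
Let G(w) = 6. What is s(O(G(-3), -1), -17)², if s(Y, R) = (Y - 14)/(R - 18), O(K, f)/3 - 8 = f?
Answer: 1/25 ≈ 0.040000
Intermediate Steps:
O(K, f) = 24 + 3*f
s(Y, R) = (-14 + Y)/(-18 + R)
s(O(G(-3), -1), -17)² = ((-14 + (24 + 3*(-1)))/(-18 - 17))² = ((-14 + (24 - 3))/(-35))² = (-(-14 + 21)/35)² = (-1/35*7)² = (-⅕)² = 1/25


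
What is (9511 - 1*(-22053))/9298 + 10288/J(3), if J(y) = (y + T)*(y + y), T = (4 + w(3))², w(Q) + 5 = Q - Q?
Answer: 6025960/13947 ≈ 432.06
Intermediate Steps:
w(Q) = -5 (w(Q) = -5 + (Q - Q) = -5 + 0 = -5)
T = 1 (T = (4 - 5)² = (-1)² = 1)
J(y) = 2*y*(1 + y) (J(y) = (y + 1)*(y + y) = (1 + y)*(2*y) = 2*y*(1 + y))
(9511 - 1*(-22053))/9298 + 10288/J(3) = (9511 - 1*(-22053))/9298 + 10288/((2*3*(1 + 3))) = (9511 + 22053)*(1/9298) + 10288/((2*3*4)) = 31564*(1/9298) + 10288/24 = 15782/4649 + 10288*(1/24) = 15782/4649 + 1286/3 = 6025960/13947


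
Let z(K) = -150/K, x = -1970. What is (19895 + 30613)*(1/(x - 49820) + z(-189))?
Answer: 7265960222/181265 ≈ 40085.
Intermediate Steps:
(19895 + 30613)*(1/(x - 49820) + z(-189)) = (19895 + 30613)*(1/(-1970 - 49820) - 150/(-189)) = 50508*(1/(-51790) - 150*(-1/189)) = 50508*(-1/51790 + 50/63) = 50508*(2589437/3262770) = 7265960222/181265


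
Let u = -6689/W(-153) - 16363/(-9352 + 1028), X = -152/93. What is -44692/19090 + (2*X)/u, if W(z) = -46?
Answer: -59193334307486/25046890666395 ≈ -2.3633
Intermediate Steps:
X = -152/93 (X = -152*1/93 = -152/93 ≈ -1.6344)
u = 28215967/191452 (u = -6689/(-46) - 16363/(-9352 + 1028) = -6689*(-1/46) - 16363/(-8324) = 6689/46 - 16363*(-1/8324) = 6689/46 + 16363/8324 = 28215967/191452 ≈ 147.38)
-44692/19090 + (2*X)/u = -44692/19090 + (2*(-152/93))/(28215967/191452) = -44692*1/19090 - 304/93*191452/28215967 = -22346/9545 - 58201408/2624084931 = -59193334307486/25046890666395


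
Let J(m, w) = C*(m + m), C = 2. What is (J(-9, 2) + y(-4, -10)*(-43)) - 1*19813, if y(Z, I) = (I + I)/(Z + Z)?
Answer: -39913/2 ≈ -19957.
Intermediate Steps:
y(Z, I) = I/Z (y(Z, I) = (2*I)/((2*Z)) = (2*I)*(1/(2*Z)) = I/Z)
J(m, w) = 4*m (J(m, w) = 2*(m + m) = 2*(2*m) = 4*m)
(J(-9, 2) + y(-4, -10)*(-43)) - 1*19813 = (4*(-9) - 10/(-4)*(-43)) - 1*19813 = (-36 - 10*(-1/4)*(-43)) - 19813 = (-36 + (5/2)*(-43)) - 19813 = (-36 - 215/2) - 19813 = -287/2 - 19813 = -39913/2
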